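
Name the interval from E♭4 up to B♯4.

doubly augmented fifth

Counting letters E–F–G–A–B gives a fifth.
Eb→B# = 9 semitones, 2 wider than the perfect fifth (7), so doubly augmented.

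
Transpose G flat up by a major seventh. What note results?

G up a major seventh is F#, so the target letter is F.
From Gb, a major seventh is 11 semitones up: F.

F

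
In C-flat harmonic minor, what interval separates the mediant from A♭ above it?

augmented fourth

The mediant of Cb harmonic minor is Ebb.
Ebb up to Ab: letters E→A make it a fourth; 6 semitones makes it augmented.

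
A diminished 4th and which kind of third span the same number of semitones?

A diminished fourth spans 4 semitones.
A third spanning 4 semitones is major (the major third is 4).

major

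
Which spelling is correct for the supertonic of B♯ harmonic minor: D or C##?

C##

Each scale degree takes a distinct letter name. Degree 2 of a scale on B must use the letter C.
C## and D are enharmonically the same pitch, but only C## uses the letter C, so it is the correct spelling here.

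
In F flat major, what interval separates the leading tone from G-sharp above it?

The leading tone of Fb major is Eb.
Eb up to G#: letters E→G make it a third; 5 semitones makes it augmented.

augmented third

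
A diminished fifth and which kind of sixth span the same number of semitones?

doubly diminished

A diminished fifth spans 6 semitones.
A sixth spanning 6 semitones is doubly diminished (the major sixth is 9).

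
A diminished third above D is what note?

D up a major third is F#, so the target letter is F.
From D, a diminished third is 2 semitones up: Fb.

Fb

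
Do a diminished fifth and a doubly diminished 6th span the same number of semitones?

Yes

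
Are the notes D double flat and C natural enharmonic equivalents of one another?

Yes

Dbb = pitch class 0 and C = pitch class 0 — the same pitch class, so they are enharmonic equivalents.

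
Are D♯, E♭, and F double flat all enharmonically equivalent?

D# = pitch class 3 and Eb = pitch class 3 and Fbb = pitch class 3 — the same pitch class, so they are enharmonic equivalents.

Yes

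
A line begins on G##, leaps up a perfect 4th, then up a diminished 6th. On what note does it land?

A perfect fourth up from G## is C## (letter C, 5 semitones up).
A diminished sixth up from C## is A (letter A, 7 semitones up).

A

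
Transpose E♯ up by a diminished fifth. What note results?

B

E up a perfect fifth is B, so the target letter is B.
From E#, a diminished fifth is 6 semitones up: B.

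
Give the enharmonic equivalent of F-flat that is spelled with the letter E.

E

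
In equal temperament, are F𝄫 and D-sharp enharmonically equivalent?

Yes

Fbb is pitch class 3; D# is pitch class 3.
All spellings map to pitch class 3, so they are enharmonically equivalent.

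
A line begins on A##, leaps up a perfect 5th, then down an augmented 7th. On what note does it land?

F#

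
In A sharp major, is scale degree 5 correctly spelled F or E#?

Each scale degree takes a distinct letter name. Degree 5 of a scale on A must use the letter E.
E# and F are enharmonically the same pitch, but only E# uses the letter E, so it is the correct spelling here.

E#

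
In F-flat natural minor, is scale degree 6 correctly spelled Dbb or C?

Dbb

Each scale degree takes a distinct letter name. Degree 6 of a scale on F must use the letter D.
Dbb and C are enharmonically the same pitch, but only Dbb uses the letter D, so it is the correct spelling here.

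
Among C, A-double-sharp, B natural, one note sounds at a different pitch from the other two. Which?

C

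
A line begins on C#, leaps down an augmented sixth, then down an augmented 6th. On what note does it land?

Gbb

An augmented sixth down from C# is Eb (letter E, 10 semitones down).
An augmented sixth down from Eb is Gbb (letter G, 10 semitones down).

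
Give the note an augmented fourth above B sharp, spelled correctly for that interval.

E##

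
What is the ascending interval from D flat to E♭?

major second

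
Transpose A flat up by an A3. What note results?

A up a major third is C#, so the target letter is C.
From Ab, an augmented third is 5 semitones up: C#.

C#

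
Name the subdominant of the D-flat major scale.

The Db major scale runs Db Eb F Gb Ab Bb C.
Degree 4 is Gb.

Gb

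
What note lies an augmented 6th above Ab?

A sixth above A lands on the letter F.
An augmented sixth spans 10 semitones, so Ab moves to pitch class 6. On the letter F that is F#.

F#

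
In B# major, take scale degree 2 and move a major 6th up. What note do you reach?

A##

Scale degree 2 of B# major is C##.
A major sixth (9 semitones) above C## lands on the letter A, giving A##.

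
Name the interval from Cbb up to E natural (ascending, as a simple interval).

doubly augmented third

Counting letters C–D–E gives a third.
Cbb→E = 6 semitones, 2 wider than the major third (4), so doubly augmented.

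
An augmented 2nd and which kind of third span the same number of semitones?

minor

An augmented second spans 3 semitones.
A third spanning 3 semitones is minor (the major third is 4).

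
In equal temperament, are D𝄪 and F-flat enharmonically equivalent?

D## = pitch class 4 and Fb = pitch class 4 — the same pitch class, so they are enharmonic equivalents.

Yes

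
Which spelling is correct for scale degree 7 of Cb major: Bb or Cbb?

Each scale degree takes a distinct letter name. Degree 7 of a scale on C must use the letter B.
Bb and Cbb are enharmonically the same pitch, but only Bb uses the letter B, so it is the correct spelling here.

Bb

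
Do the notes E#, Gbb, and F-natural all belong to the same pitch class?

E# is pitch class 5; Gbb is pitch class 5; F is pitch class 5.
All spellings map to pitch class 5, so they are enharmonically equivalent.

Yes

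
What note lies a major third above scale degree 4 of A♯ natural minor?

F##

Scale degree 4 of A# natural minor is D#.
A major third (4 semitones) above D# lands on the letter F, giving F##.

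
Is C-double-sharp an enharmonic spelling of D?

Yes

C## = pitch class 2 and D = pitch class 2 — the same pitch class, so they are enharmonic equivalents.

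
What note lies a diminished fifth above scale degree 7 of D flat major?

Gb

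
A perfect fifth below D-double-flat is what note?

Gbb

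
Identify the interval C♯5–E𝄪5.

Counting letters C–D–E gives a third.
C#→E## = 5 semitones, 1 wider than the major third (4), so augmented.

augmented third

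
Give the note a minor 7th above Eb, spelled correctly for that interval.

E up a major seventh is D#, so the target letter is D.
From Eb, a minor seventh is 10 semitones up: Db.

Db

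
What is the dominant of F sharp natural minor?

C#

Degree 5 takes the letter 4 steps above F, which is C.
In natural minor, degree 5 sits 7 semitones above the tonic. F# + 7 semitones is pitch class 1, spelled on C as C#.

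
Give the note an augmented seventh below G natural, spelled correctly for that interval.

A seventh below G lands on the letter A.
An augmented seventh spans 12 semitones, so G moves to pitch class 7. On the letter A that is Abb.

Abb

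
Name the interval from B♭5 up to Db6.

Counting letters B–C–D gives a third.
Bb→Db = 3 semitones, 1 narrower than the major third (4), so minor.

minor third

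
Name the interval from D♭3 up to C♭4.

minor seventh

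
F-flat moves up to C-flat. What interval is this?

perfect fifth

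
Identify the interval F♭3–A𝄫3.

Counting letters F–G–A gives a third.
Fb→Abb = 3 semitones, 1 narrower than the major third (4), so minor.

minor third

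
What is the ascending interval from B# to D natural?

The letter names run B→D, a span of 2 letter steps, so the interval is some kind of third.
B# to D is 2 semitones. A major third is 4, so 2 makes it diminished.

diminished third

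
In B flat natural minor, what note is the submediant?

Degree 6 takes the letter 5 steps above B, which is G.
In natural minor, degree 6 sits 8 semitones above the tonic. Bb + 8 semitones is pitch class 6, spelled on G as Gb.

Gb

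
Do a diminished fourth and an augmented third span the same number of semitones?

A diminished fourth spans 4 semitones; an augmented third spans 5.
The spans differ, so they are not enharmonic equivalents.

No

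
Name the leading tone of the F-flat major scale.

Degree 7 takes the letter 6 steps above F, which is E.
In major, degree 7 sits 11 semitones above the tonic. Fb + 11 semitones is pitch class 3, spelled on E as Eb.

Eb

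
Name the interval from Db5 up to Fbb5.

The letter names run D→F, a span of 2 letter steps, so the interval is some kind of third.
Db to Fbb is 2 semitones. A major third is 4, so 2 makes it diminished.

diminished third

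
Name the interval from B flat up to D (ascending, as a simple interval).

Counting letters B–C–D gives a third.
Bb→D = 4 semitones, exactly the major third.

major third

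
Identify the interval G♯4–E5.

minor sixth

Counting letters G–A–B–C–D–E gives a sixth.
G#→E = 8 semitones, 1 narrower than the major sixth (9), so minor.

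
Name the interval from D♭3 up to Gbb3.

The letter names run D→G, a span of 3 letter steps, so the interval is some kind of fourth.
Db to Gbb is 4 semitones. A perfect fourth is 5, so 4 makes it diminished.

diminished fourth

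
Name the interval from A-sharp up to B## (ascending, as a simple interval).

Counting letters A–B gives a second.
A#→B## = 3 semitones, 1 wider than the major second (2), so augmented.

augmented second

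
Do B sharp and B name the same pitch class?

B# is pitch class 0; B is pitch class 11.
The pitch classes differ (0 vs. 11), so they are not enharmonic equivalents.

No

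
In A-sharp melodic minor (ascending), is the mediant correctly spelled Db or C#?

Each scale degree takes a distinct letter name. Degree 3 of a scale on A must use the letter C.
C# and Db are enharmonically the same pitch, but only C# uses the letter C, so it is the correct spelling here.

C#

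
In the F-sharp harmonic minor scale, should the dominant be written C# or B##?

C#

Each scale degree takes a distinct letter name. Degree 5 of a scale on F must use the letter C.
C# and B## are enharmonically the same pitch, but only C# uses the letter C, so it is the correct spelling here.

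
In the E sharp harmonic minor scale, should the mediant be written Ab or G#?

G#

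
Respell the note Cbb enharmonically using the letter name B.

Cbb is pitch class 10. The letter B alone is pitch class 11.
To reach pitch class 10 from B requires an offset of -1 semitone, i.e. flat: Bb.

Bb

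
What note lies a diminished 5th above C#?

C up a perfect fifth is G, so the target letter is G.
From C#, a diminished fifth is 6 semitones up: G.

G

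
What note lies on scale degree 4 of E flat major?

Degree 4 takes the letter 3 steps above E, which is A.
In major, degree 4 sits 5 semitones above the tonic. Eb + 5 semitones is pitch class 8, spelled on A as Ab.

Ab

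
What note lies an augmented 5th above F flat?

F up a perfect fifth is C, so the target letter is C.
From Fb, an augmented fifth is 8 semitones up: C.

C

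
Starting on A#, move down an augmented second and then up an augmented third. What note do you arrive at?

B#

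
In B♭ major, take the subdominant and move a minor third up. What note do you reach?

Gb

The subdominant of Bb major is Eb.
A minor third (3 semitones) above Eb lands on the letter G, giving Gb.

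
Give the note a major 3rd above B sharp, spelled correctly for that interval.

D##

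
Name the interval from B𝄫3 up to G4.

The letter names run B→G, a span of 5 letter steps, so the interval is some kind of sixth.
Bbb to G is 10 semitones. A major sixth is 9, so 10 makes it augmented.

augmented sixth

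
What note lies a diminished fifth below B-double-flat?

Eb

B down a perfect fifth is E, so the target letter is E.
From Bbb, a diminished fifth is 6 semitones down: Eb.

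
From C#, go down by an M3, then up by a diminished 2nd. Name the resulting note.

A major third down from C# is A (letter A, 4 semitones down).
A diminished second up from A is Bbb (letter B, 0 semitones up).

Bbb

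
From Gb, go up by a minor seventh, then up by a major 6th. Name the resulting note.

Db

A minor seventh up from Gb is Fb (letter F, 10 semitones up).
A major sixth up from Fb is Db (letter D, 9 semitones up).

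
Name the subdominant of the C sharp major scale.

F#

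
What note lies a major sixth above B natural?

A sixth above B lands on the letter G.
A major sixth spans 9 semitones, so B moves to pitch class 8. On the letter G that is G#.

G#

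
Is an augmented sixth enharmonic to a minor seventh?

An augmented sixth spans 10 semitones; a minor seventh spans 10.
They are enharmonically equivalent.

Yes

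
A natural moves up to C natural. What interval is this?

The letter names run A→C, a span of 2 letter steps, so the interval is some kind of third.
A to C is 3 semitones. A major third is 4, so 3 makes it minor.

minor third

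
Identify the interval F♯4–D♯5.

major sixth

Counting letters F–G–A–B–C–D gives a sixth.
F#→D# = 9 semitones, exactly the major sixth.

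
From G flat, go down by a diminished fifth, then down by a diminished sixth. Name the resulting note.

E#

A diminished fifth down from Gb is C (letter C, 6 semitones down).
A diminished sixth down from C is E# (letter E, 7 semitones down).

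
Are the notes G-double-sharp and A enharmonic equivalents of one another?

Yes

G## = pitch class 9 and A = pitch class 9 — the same pitch class, so they are enharmonic equivalents.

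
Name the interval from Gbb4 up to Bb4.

Counting letters G–A–B gives a third.
Gbb→Bb = 5 semitones, 1 wider than the major third (4), so augmented.

augmented third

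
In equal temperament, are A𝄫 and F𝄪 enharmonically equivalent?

Yes

Abb = pitch class 7 and F## = pitch class 7 — the same pitch class, so they are enharmonic equivalents.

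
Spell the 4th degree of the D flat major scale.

Gb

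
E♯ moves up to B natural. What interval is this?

diminished fifth

Counting letters E–F–G–A–B gives a fifth.
E#→B = 6 semitones, 1 narrower than the perfect fifth (7), so diminished.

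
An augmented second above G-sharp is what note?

A##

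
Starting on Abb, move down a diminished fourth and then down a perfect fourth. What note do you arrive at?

Bb

A diminished fourth down from Abb is Eb (letter E, 4 semitones down).
A perfect fourth down from Eb is Bb (letter B, 5 semitones down).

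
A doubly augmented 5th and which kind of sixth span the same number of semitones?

A doubly augmented fifth spans 9 semitones.
A sixth spanning 9 semitones is major (the major sixth is 9).

major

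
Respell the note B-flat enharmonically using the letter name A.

Plain A sits 1 semitone below Bb, so on the letter A the same pitch needs a sharp: A#.

A#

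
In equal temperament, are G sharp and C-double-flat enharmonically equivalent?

Two spellings are enharmonically equivalent only if they share a pitch class.
Here G# → 8, Cbb → 10; 8 ≠ 10, so they are not.

No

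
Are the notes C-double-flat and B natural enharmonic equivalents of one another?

No

Cbb is pitch class 10; B is pitch class 11.
The pitch classes differ (10 vs. 11), so they are not enharmonic equivalents.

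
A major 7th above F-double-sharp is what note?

A seventh above F lands on the letter E.
A major seventh spans 11 semitones, so F## moves to pitch class 6. On the letter E that is E##.

E##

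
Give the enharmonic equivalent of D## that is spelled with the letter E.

Plain E sits at the same pitch as D##, so on the letter E the same pitch needs a natural: E.

E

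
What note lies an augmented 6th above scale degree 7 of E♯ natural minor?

Scale degree 7 of E# natural minor is D#.
An augmented sixth (10 semitones) above D# lands on the letter B, giving B##.

B##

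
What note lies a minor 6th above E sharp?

E up a major sixth is C#, so the target letter is C.
From E#, a minor sixth is 8 semitones up: C#.

C#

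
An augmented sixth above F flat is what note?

A sixth above F lands on the letter D.
An augmented sixth spans 10 semitones, so Fb moves to pitch class 2. On the letter D that is D.

D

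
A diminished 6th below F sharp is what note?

F down a major sixth is Ab, so the target letter is A.
From F#, a diminished sixth is 7 semitones down: A##.

A##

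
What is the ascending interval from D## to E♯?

minor second

The letter names run D→E, a span of 1 letter step, so the interval is some kind of second.
D## to E# is 1 semitone. A major second is 2, so 1 makes it minor.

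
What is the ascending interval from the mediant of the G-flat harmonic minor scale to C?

The mediant of Gb harmonic minor is Bbb.
Bbb up to C: letters B→C make it a second; 3 semitones makes it augmented.

augmented second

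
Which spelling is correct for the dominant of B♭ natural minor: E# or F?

F

Each scale degree takes a distinct letter name. Degree 5 of a scale on B must use the letter F.
F and E# are enharmonically the same pitch, but only F uses the letter F, so it is the correct spelling here.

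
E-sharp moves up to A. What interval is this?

diminished fourth

Counting letters E–F–G–A gives a fourth.
E#→A = 4 semitones, 1 narrower than the perfect fourth (5), so diminished.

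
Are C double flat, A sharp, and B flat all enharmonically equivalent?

Cbb = pitch class 10 and A# = pitch class 10 and Bb = pitch class 10 — the same pitch class, so they are enharmonic equivalents.

Yes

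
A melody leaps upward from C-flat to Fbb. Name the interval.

diminished fourth

The letter names run C→F, a span of 3 letter steps, so the interval is some kind of fourth.
Cb to Fbb is 4 semitones. A perfect fourth is 5, so 4 makes it diminished.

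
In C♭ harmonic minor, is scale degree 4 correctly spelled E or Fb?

Fb

Each scale degree takes a distinct letter name. Degree 4 of a scale on C must use the letter F.
Fb and E are enharmonically the same pitch, but only Fb uses the letter F, so it is the correct spelling here.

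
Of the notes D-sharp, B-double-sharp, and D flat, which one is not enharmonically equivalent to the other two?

In 12-tone equal temperament, enharmonic equivalents share a pitch class. D# is pitch class 3; B## is pitch class 1; Db is pitch class 1.
B## and Db share pitch class 1, while D# is pitch class 3.

D#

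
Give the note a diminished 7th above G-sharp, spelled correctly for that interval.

G up a major seventh is F#, so the target letter is F.
From G#, a diminished seventh is 9 semitones up: F.

F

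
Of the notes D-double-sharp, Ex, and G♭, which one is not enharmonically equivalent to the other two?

In 12-tone equal temperament, enharmonic equivalents share a pitch class. D## is pitch class 4; E## is pitch class 6; Gb is pitch class 6.
E## and Gb share pitch class 6, while D## is pitch class 4.

D##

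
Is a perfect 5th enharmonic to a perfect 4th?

No

A perfect fifth spans 7 semitones; a perfect fourth spans 5.
The spans differ, so they are not enharmonic equivalents.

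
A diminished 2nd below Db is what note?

C#

D down a major second is C, so the target letter is C.
From Db, a diminished second is 0 semitones down: C#.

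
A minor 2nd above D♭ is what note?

D up a major second is E, so the target letter is E.
From Db, a minor second is 1 semitone up: Ebb.

Ebb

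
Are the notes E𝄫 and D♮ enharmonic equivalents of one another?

Yes

Ebb = pitch class 2 and D = pitch class 2 — the same pitch class, so they are enharmonic equivalents.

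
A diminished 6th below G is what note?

G down a major sixth is Bb, so the target letter is B.
From G, a diminished sixth is 7 semitones down: B#.

B#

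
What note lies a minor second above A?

A second above A lands on the letter B.
A minor second spans 1 semitone, so A moves to pitch class 10. On the letter B that is Bb.

Bb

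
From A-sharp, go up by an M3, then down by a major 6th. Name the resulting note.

A major third up from A# is C## (letter C, 4 semitones up).
A major sixth down from C## is E# (letter E, 9 semitones down).

E#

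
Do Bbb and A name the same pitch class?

Yes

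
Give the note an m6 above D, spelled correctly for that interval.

Bb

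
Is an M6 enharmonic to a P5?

No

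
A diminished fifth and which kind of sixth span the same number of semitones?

doubly diminished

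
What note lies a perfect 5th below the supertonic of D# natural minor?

The supertonic of D# natural minor is E#.
A perfect fifth (7 semitones) below E# lands on the letter A, giving A#.

A#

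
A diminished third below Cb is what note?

A third below C lands on the letter A.
A diminished third spans 2 semitones, so Cb moves to pitch class 9. On the letter A that is A.

A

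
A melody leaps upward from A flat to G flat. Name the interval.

minor seventh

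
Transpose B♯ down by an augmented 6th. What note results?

A sixth below B lands on the letter D.
An augmented sixth spans 10 semitones, so B# moves to pitch class 2. On the letter D that is D.

D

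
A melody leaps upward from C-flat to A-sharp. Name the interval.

doubly augmented sixth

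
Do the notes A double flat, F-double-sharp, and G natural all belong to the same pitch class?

Abb is pitch class 7; F## is pitch class 7; G is pitch class 7.
All spellings map to pitch class 7, so they are enharmonically equivalent.

Yes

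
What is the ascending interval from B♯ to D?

The letter names run B→D, a span of 2 letter steps, so the interval is some kind of third.
B# to D is 2 semitones. A major third is 4, so 2 makes it diminished.

diminished third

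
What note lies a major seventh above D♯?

C##

D up a major seventh is C#, so the target letter is C.
From D#, a major seventh is 11 semitones up: C##.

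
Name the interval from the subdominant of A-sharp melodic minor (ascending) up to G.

The subdominant of A# melodic minor (ascending) is D#.
D# up to G: letters D→G make it a fourth; 4 semitones makes it diminished.

diminished fourth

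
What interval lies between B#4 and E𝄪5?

augmented fourth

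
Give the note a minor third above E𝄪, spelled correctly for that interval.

G##

A third above E lands on the letter G.
A minor third spans 3 semitones, so E## moves to pitch class 9. On the letter G that is G##.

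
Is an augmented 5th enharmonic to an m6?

An augmented fifth spans 8 semitones; a minor sixth spans 8.
They are enharmonically equivalent.

Yes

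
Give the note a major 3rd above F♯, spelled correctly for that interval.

A#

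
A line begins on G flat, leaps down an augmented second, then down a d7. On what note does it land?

An augmented second down from Gb is Fbb (letter F, 3 semitones down).
A diminished seventh down from Fbb is Gb (letter G, 9 semitones down).

Gb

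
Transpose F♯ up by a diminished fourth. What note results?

Bb

F up a perfect fourth is Bb, so the target letter is B.
From F#, a diminished fourth is 4 semitones up: Bb.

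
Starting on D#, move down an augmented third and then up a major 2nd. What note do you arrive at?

C

An augmented third down from D# is Bb (letter B, 5 semitones down).
A major second up from Bb is C (letter C, 2 semitones up).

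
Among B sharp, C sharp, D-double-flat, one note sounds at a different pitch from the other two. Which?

In 12-tone equal temperament, enharmonic equivalents share a pitch class. B# is pitch class 0; C# is pitch class 1; Dbb is pitch class 0.
B# and Dbb share pitch class 0, while C# is pitch class 1.

C#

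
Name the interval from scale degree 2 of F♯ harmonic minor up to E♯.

major sixth

Scale degree 2 of F# harmonic minor is G#.
G# up to E#: letters G→E make it a sixth; 9 semitones makes it major.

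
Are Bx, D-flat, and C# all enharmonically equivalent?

B## = pitch class 1 and Db = pitch class 1 and C# = pitch class 1 — the same pitch class, so they are enharmonic equivalents.

Yes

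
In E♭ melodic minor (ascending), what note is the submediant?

C

The Eb melodic minor (ascending) scale runs Eb F Gb Ab Bb C D.
Degree 6 is C.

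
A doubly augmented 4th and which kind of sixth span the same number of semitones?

A doubly augmented fourth spans 7 semitones.
A sixth spanning 7 semitones is diminished (the major sixth is 9).

diminished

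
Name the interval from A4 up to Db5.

Counting letters A–B–C–D gives a fourth.
A→Db = 4 semitones, 1 narrower than the perfect fourth (5), so diminished.

diminished fourth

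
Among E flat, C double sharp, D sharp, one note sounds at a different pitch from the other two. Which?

C##

In 12-tone equal temperament, enharmonic equivalents share a pitch class. Eb is pitch class 3; C## is pitch class 2; D# is pitch class 3.
Eb and D# share pitch class 3, while C## is pitch class 2.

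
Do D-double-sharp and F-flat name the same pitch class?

D## is pitch class 4; Fb is pitch class 4.
All spellings map to pitch class 4, so they are enharmonically equivalent.

Yes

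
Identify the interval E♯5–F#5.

minor second

The letter names run E→F, a span of 1 letter step, so the interval is some kind of second.
E# to F# is 1 semitone. A major second is 2, so 1 makes it minor.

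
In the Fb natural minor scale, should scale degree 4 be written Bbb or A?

Each scale degree takes a distinct letter name. Degree 4 of a scale on F must use the letter B.
Bbb and A are enharmonically the same pitch, but only Bbb uses the letter B, so it is the correct spelling here.

Bbb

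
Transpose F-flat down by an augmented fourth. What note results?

Cbb

F down a perfect fourth is C, so the target letter is C.
From Fb, an augmented fourth is 6 semitones down: Cbb.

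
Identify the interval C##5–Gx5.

perfect fifth

The letter names run C→G, a span of 4 letter steps, so the interval is some kind of fifth.
C## to G## is 7 semitones. A perfect fifth is 7, so 7 makes it perfect.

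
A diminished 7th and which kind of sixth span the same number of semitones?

major

A diminished seventh spans 9 semitones.
A sixth spanning 9 semitones is major (the major sixth is 9).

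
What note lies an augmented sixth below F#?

A sixth below F lands on the letter A.
An augmented sixth spans 10 semitones, so F# moves to pitch class 8. On the letter A that is Ab.

Ab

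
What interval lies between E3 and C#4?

major sixth

The letter names run E→C, a span of 5 letter steps, so the interval is some kind of sixth.
E to C# is 9 semitones. A major sixth is 9, so 9 makes it major.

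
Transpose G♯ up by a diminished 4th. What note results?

C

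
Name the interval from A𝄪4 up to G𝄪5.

minor seventh

The letter names run A→G, a span of 6 letter steps, so the interval is some kind of seventh.
A## to G## is 10 semitones. A major seventh is 11, so 10 makes it minor.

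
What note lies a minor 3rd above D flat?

D up a major third is F#, so the target letter is F.
From Db, a minor third is 3 semitones up: Fb.

Fb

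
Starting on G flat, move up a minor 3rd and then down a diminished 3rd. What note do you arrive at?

G

A minor third up from Gb is Bbb (letter B, 3 semitones up).
A diminished third down from Bbb is G (letter G, 2 semitones down).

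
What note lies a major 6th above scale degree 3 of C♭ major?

C

Scale degree 3 of Cb major is Eb.
A major sixth (9 semitones) above Eb lands on the letter C, giving C.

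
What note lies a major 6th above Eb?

E up a major sixth is C#, so the target letter is C.
From Eb, a major sixth is 9 semitones up: C.

C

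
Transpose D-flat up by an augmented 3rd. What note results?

D up a major third is F#, so the target letter is F.
From Db, an augmented third is 5 semitones up: F#.

F#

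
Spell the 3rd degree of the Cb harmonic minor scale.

Ebb

The Cb harmonic minor scale runs Cb Db Ebb Fb Gb Abb Bb.
Degree 3 is Ebb.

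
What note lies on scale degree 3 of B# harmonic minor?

Degree 3 takes the letter 2 steps above B, which is D.
In harmonic minor, degree 3 sits 3 semitones above the tonic. B# + 3 semitones is pitch class 3, spelled on D as D#.

D#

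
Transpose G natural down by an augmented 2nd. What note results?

Fb

G down a major second is F, so the target letter is F.
From G, an augmented second is 3 semitones down: Fb.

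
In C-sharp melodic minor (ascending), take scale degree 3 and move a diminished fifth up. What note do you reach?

Scale degree 3 of C# melodic minor (ascending) is E.
A diminished fifth (6 semitones) above E lands on the letter B, giving Bb.

Bb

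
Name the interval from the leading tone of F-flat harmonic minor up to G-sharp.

The leading tone of Fb harmonic minor is Eb.
Eb up to G#: letters E→G make it a third; 5 semitones makes it augmented.

augmented third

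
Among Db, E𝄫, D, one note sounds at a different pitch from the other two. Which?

Db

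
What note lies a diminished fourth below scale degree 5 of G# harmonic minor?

Scale degree 5 of G# harmonic minor is D#.
A diminished fourth (4 semitones) below D# lands on the letter A, giving A##.

A##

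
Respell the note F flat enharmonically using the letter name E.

E

Fb is pitch class 4. The letter E alone is pitch class 4.
Pitch class 4 on E needs no accidental: E.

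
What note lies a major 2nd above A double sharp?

B##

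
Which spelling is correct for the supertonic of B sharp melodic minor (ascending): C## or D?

C##

Each scale degree takes a distinct letter name. Degree 2 of a scale on B must use the letter C.
C## and D are enharmonically the same pitch, but only C## uses the letter C, so it is the correct spelling here.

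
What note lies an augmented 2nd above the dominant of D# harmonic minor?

B##

The dominant of D# harmonic minor is A#.
An augmented second (3 semitones) above A# lands on the letter B, giving B##.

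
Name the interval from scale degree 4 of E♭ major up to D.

Scale degree 4 of Eb major is Ab.
Ab up to D: letters A→D make it a fourth; 6 semitones makes it augmented.

augmented fourth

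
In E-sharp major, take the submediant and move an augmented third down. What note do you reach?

A

The submediant of E# major is C##.
An augmented third (5 semitones) below C## lands on the letter A, giving A.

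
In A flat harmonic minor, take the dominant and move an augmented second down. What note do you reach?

Dbb

The dominant of Ab harmonic minor is Eb.
An augmented second (3 semitones) below Eb lands on the letter D, giving Dbb.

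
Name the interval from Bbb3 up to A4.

augmented seventh

Counting letters B–C–D–E–F–G–A gives a seventh.
Bbb→A = 12 semitones, 1 wider than the major seventh (11), so augmented.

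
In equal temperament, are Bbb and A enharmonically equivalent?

Bbb = pitch class 9 and A = pitch class 9 — the same pitch class, so they are enharmonic equivalents.

Yes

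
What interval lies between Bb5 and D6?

major third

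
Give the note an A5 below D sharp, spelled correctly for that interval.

A fifth below D lands on the letter G.
An augmented fifth spans 8 semitones, so D# moves to pitch class 7. On the letter G that is G.

G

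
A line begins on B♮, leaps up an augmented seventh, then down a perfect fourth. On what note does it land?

E##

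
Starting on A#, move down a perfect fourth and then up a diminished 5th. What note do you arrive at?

B

A perfect fourth down from A# is E# (letter E, 5 semitones down).
A diminished fifth up from E# is B (letter B, 6 semitones up).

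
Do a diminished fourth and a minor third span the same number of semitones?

No

A diminished fourth spans 4 semitones; a minor third spans 3.
The spans differ, so they are not enharmonic equivalents.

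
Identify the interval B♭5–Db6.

The letter names run B→D, a span of 2 letter steps, so the interval is some kind of third.
Bb to Db is 3 semitones. A major third is 4, so 3 makes it minor.

minor third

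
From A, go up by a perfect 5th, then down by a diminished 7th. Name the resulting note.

A perfect fifth up from A is E (letter E, 7 semitones up).
A diminished seventh down from E is F## (letter F, 9 semitones down).

F##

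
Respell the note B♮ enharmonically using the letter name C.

Cb

B is pitch class 11. The letter C alone is pitch class 0.
To reach pitch class 11 from C requires an offset of -1 semitone, i.e. flat: Cb.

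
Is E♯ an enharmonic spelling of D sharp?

No

E# is pitch class 5; D# is pitch class 3.
The pitch classes differ (5 vs. 3), so they are not enharmonic equivalents.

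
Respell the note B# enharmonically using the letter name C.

Plain C sits at the same pitch as B#, so on the letter C the same pitch needs a natural: C.

C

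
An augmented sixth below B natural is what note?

A sixth below B lands on the letter D.
An augmented sixth spans 10 semitones, so B moves to pitch class 1. On the letter D that is Db.

Db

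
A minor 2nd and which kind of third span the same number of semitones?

A minor second spans 1 semitone.
A third spanning 1 semitone is doubly diminished (the major third is 4).

doubly diminished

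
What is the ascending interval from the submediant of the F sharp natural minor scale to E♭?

The submediant of F# natural minor is D.
D up to Eb: letters D→E make it a second; 1 semitone makes it minor.

minor second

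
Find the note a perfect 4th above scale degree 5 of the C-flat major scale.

Scale degree 5 of Cb major is Gb.
A perfect fourth (5 semitones) above Gb lands on the letter C, giving Cb.

Cb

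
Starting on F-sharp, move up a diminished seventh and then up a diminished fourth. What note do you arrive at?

A diminished seventh up from F# is Eb (letter E, 9 semitones up).
A diminished fourth up from Eb is Abb (letter A, 4 semitones up).

Abb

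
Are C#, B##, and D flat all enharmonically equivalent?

C# is pitch class 1; B## is pitch class 1; Db is pitch class 1.
All spellings map to pitch class 1, so they are enharmonically equivalent.

Yes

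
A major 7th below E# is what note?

E down a major seventh is F, so the target letter is F.
From E#, a major seventh is 11 semitones down: F#.

F#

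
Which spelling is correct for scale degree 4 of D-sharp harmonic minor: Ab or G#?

Each scale degree takes a distinct letter name. Degree 4 of a scale on D must use the letter G.
G# and Ab are enharmonically the same pitch, but only G# uses the letter G, so it is the correct spelling here.

G#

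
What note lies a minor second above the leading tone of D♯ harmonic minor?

The leading tone of D# harmonic minor is C##.
A minor second (1 semitone) above C## lands on the letter D, giving D#.

D#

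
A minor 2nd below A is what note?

G#

A down a major second is G, so the target letter is G.
From A, a minor second is 1 semitone down: G#.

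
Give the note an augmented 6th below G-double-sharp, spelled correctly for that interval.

A sixth below G lands on the letter B.
An augmented sixth spans 10 semitones, so G## moves to pitch class 11. On the letter B that is B.

B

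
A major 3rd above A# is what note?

C##

A up a major third is C#, so the target letter is C.
From A#, a major third is 4 semitones up: C##.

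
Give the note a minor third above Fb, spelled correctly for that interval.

A third above F lands on the letter A.
A minor third spans 3 semitones, so Fb moves to pitch class 7. On the letter A that is Abb.

Abb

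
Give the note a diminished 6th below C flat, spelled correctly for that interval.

C down a major sixth is Eb, so the target letter is E.
From Cb, a diminished sixth is 7 semitones down: E.

E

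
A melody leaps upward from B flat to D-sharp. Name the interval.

augmented third

Counting letters B–C–D gives a third.
Bb→D# = 5 semitones, 1 wider than the major third (4), so augmented.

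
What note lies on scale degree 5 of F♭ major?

The Fb major scale runs Fb Gb Ab Bbb Cb Db Eb.
Degree 5 is Cb.

Cb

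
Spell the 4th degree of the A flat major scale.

Db

Degree 4 takes the letter 3 steps above A, which is D.
In major, degree 4 sits 5 semitones above the tonic. Ab + 5 semitones is pitch class 1, spelled on D as Db.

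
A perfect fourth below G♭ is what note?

Db

G down a perfect fourth is D, so the target letter is D.
From Gb, a perfect fourth is 5 semitones down: Db.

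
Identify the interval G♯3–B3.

The letter names run G→B, a span of 2 letter steps, so the interval is some kind of third.
G# to B is 3 semitones. A major third is 4, so 3 makes it minor.

minor third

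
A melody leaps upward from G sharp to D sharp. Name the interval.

perfect fifth

The letter names run G→D, a span of 4 letter steps, so the interval is some kind of fifth.
G# to D# is 7 semitones. A perfect fifth is 7, so 7 makes it perfect.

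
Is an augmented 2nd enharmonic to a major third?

An augmented second spans 3 semitones; a major third spans 4.
The spans differ, so they are not enharmonic equivalents.

No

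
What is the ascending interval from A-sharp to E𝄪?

Counting letters A–B–C–D–E gives a fifth.
A#→E## = 8 semitones, 1 wider than the perfect fifth (7), so augmented.

augmented fifth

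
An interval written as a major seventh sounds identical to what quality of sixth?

doubly augmented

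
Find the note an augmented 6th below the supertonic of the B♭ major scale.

Ebb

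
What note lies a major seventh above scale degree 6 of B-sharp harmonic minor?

Scale degree 6 of B# harmonic minor is G#.
A major seventh (11 semitones) above G# lands on the letter F, giving F##.

F##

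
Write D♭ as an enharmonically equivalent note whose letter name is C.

C#

Plain C sits 1 semitone below Db, so on the letter C the same pitch needs a sharp: C#.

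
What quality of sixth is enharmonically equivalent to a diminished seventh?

major

A diminished seventh spans 9 semitones.
A sixth spanning 9 semitones is major (the major sixth is 9).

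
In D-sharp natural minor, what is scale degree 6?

B

Degree 6 takes the letter 5 steps above D, which is B.
In natural minor, degree 6 sits 8 semitones above the tonic. D# + 8 semitones is pitch class 11, spelled on B as B.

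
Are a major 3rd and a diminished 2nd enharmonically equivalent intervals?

No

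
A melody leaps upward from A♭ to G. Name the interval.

The letter names run A→G, a span of 6 letter steps, so the interval is some kind of seventh.
Ab to G is 11 semitones. A major seventh is 11, so 11 makes it major.

major seventh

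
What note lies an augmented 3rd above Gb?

B

A third above G lands on the letter B.
An augmented third spans 5 semitones, so Gb moves to pitch class 11. On the letter B that is B.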